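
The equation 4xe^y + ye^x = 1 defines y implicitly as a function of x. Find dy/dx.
Differentiate the relation implicitly: treat y = y(x) and apply the chain rule, so every y-derivative picks up a y' = dy/dx factor.

With everything moved to the left-hand side, differentiate term by term:
  d/dx[4x·e^(y)] = 4x·y'·e^(y) + 4e^(y)
  d/dx[y·e^(x)] = y·e^(x) + y'·e^(x)
  d/dx[-1] = 0

Separating the contributions that come from x directly and those that come through y:
  without y':      y·e^(x) + 4e^(y)
  multiplying y':  4x·e^(y) + e^(x)

so (y·e^(x) + 4e^(y)) + (4x·e^(y) + e^(x))·y' = 0, and therefore
  dy/dx = -(y·e^(x) + 4e^(y))/(4x·e^(y) + e^(x)) = (-y·e^(x) - 4e^(y))/(4x·e^(y) + e^(x))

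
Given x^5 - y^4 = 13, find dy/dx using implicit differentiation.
Apply d/dx to both sides, remembering that y depends on x. Each occurrence of y therefore brings in a y' = dy/dx via the chain rule.

With F(x, y) equal to the left-hand side minus the right, differentiate F term by term:
  d/dx[x^5] = 5x^4
  d/dx[-y^4] = -4y^3·y'
  d/dx[-13] = 0
Adding these up, d/dx[F] = 0 becomes
  (5x^4) + (-4y^3)·y' = 0,
so isolating y',
  dy/dx = -(5x^4)/(-4y^3) = 5x^4/(4y^3)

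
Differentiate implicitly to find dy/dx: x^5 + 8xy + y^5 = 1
Differentiate the relation implicitly: treat y = y(x) and apply the chain rule, so every y-derivative picks up a y' = dy/dx factor.

With everything moved to the left-hand side, differentiate term by term:
  d/dx[x^5] = 5x^4
  d/dx[8xy] = 8x·y' + 8y
  d/dx[y^5] = 5y^4·y'
  d/dx[-1] = 0

Separating the contributions that come from x directly and those that come through y:
  without y':      5x^4 + 8y
  multiplying y':  8x + 5y^4

so (5x^4 + 8y) + (8x + 5y^4)·y' = 0, and therefore
  dy/dx = -(5x^4 + 8y)/(8x + 5y^4) = (-5x^4 - 8y)/(8x + 5y^4)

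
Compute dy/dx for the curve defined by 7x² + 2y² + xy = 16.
Take d/dx of both sides. Since y is implicitly a function of x, the chain rule attaches a y' = dy/dx factor whenever we differentiate through y.

Set F(x, y) = (left side) − (right side), so the curve is F = 0. Differentiating each term of F:
  d/dx[7x^2] = 14x
  d/dx[xy] = x·y' + y
  d/dx[2y^2] = 4y·y'
  d/dx[-16] = 0

Collecting, the y'-free part is the partial derivative in x and the y' coefficient is the partial derivative in y:
  ∂F/∂x = 14x + y
  ∂F/∂y = x + 4y

so d/dx[F(x, y(x))] = ∂F/∂x + (∂F/∂y)·y' = 0. Rearranging,
  dy/dx = -(∂F/∂x)/(∂F/∂y) = -(14x + y)/(x + 4y) = (-14x - y)/(x + 4y)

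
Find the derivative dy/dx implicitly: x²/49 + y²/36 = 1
Apply d/dx to both sides, remembering that y depends on x. Each occurrence of y therefore brings in a y' = dy/dx via the chain rule.

With F(x, y) equal to the left-hand side minus the right, differentiate F term by term:
  d/dx[x^2/49] = 2x/49
  d/dx[y^2/36] = y·y'/18
  d/dx[-1] = 0
Adding these up, d/dx[F] = 0 becomes
  (2x/49) + (y/18)·y' = 0,
so isolating y',
  dy/dx = -(2x/49)/(y/18) = -36x/(49y)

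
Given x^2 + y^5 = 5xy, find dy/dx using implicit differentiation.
Differentiate the relation implicitly: treat y = y(x) and apply the chain rule, so every y-derivative picks up a y' = dy/dx factor.

With everything moved to the left-hand side, differentiate term by term:
  d/dx[x^2] = 2x
  d/dx[-5xy] = -5x·y' - 5y
  d/dx[y^5] = 5y^4·y'

Separating the contributions that come from x directly and those that come through y:
  without y':      2x - 5y
  multiplying y':  -5x + 5y^4

so (2x - 5y) + (-5x + 5y^4)·y' = 0, and therefore
  dy/dx = -(2x - 5y)/(-5x + 5y^4) = (2x/5 - y)/(x - y^4)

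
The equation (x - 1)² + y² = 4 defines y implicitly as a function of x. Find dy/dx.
Differentiate the relation implicitly: treat y = y(x) and apply the chain rule, so every y-derivative picks up a y' = dy/dx factor.

With everything moved to the left-hand side, differentiate term by term:
  d/dx[y^2] = 2y·y'
  d/dx[(x - 1)^2] = 2x - 2
  d/dx[-4] = 0

Separating the contributions that come from x directly and those that come through y:
  without y':      2x - 2
  multiplying y':  2y

so (2x - 2) + (2y)·y' = 0, and therefore
  dy/dx = -(2x - 2)/(2y) = (1 - x)/y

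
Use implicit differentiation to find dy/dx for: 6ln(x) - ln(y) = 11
Apply d/dx to both sides, remembering that y depends on x. Each occurrence of y therefore brings in a y' = dy/dx via the chain rule.

With F(x, y) equal to the left-hand side minus the right, differentiate F term by term:
  d/dx[6ln(x)] = 6/x
  d/dx[-ln(y)] = -y'/y
  d/dx[-11] = 0
Adding these up, d/dx[F] = 0 becomes
  (6/x) + (-1/y)·y' = 0,
so isolating y',
  dy/dx = -(6/x)/(-1/y) = 6y/x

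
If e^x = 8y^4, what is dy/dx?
Differentiate the relation implicitly: treat y = y(x) and apply the chain rule, so every y-derivative picks up a y' = dy/dx factor.

With everything moved to the left-hand side, differentiate term by term:
  d/dx[-8y^4] = -32y^3·y'
  d/dx[e^(x)] = e^(x)

Separating the contributions that come from x directly and those that come through y:
  without y':      e^(x)
  multiplying y':  -32y^3

so (e^(x)) + (-32y^3)·y' = 0, and therefore
  dy/dx = -(e^(x))/(-32y^3) = e^(x)/(32y^3)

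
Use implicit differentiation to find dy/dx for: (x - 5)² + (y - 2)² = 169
Apply d/dx to both sides, remembering that y depends on x. Each occurrence of y therefore brings in a y' = dy/dx via the chain rule.

With F(x, y) equal to the left-hand side minus the right, differentiate F term by term:
  d/dx[(x - 5)^2] = 2x - 10
  d/dx[(y - 2)^2] = 2·y'(y - 2)
  d/dx[-169] = 0
Adding these up, d/dx[F] = 0 becomes
  (2x - 10) + (2y - 4)·y' = 0,
so isolating y',
  dy/dx = -(2x - 10)/(2y - 4) = (5 - x)/(y - 2)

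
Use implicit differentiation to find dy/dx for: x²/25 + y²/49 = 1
Differentiate the relation implicitly: treat y = y(x) and apply the chain rule, so every y-derivative picks up a y' = dy/dx factor.

With everything moved to the left-hand side, differentiate term by term:
  d/dx[x^2/25] = 2x/25
  d/dx[y^2/49] = 2y·y'/49
  d/dx[-1] = 0

Separating the contributions that come from x directly and those that come through y:
  without y':      2x/25
  multiplying y':  2y/49

so (2x/25) + (2y/49)·y' = 0, and therefore
  dy/dx = -(2x/25)/(2y/49) = -49x/(25y)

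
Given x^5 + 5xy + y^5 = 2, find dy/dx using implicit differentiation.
Differentiate both sides with respect to x, treating y as y(x). By the chain rule, any term containing y contributes a factor of y' = dy/dx when we differentiate it.

Move every term to one side and write the relation as F(x, y) = 0. Term by term,
  d/dx[x^5] = 5x^4
  d/dx[5xy] = 5x·y' + 5y
  d/dx[y^5] = 5y^4·y'
  d/dx[-2] = 0

The pieces without y' make up ∂F/∂x and the coefficient of y' is ∂F/∂y:
  ∂F/∂x = 5x^4 + 5y,
  ∂F/∂y = 5x + 5y^4.

Since d/dx[F] = ∂F/∂x + (∂F/∂y)·y' = 0, solve for y':
  (∂F/∂y)·y' = -∂F/∂x
  dy/dx = -(∂F/∂x)/(∂F/∂y) = -(5x^4 + 5y)/(5x + 5y^4) = (-x^4 - y)/(x + y^4)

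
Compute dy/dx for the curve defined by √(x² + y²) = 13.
Differentiate the relation implicitly: treat y = y(x) and apply the chain rule, so every y-derivative picks up a y' = dy/dx factor.

With everything moved to the left-hand side, differentiate term by term:
  d/dx[√(x^2 + y^2)] = (x + y·y')/√(x^2 + y^2)
  d/dx[-13] = 0

Separating the contributions that come from x directly and those that come through y:
  without y':      x/√(x^2 + y^2)
  multiplying y':  y/√(x^2 + y^2)

so (x/√(x^2 + y^2)) + (y/√(x^2 + y^2))·y' = 0, and therefore
  dy/dx = -(x/√(x^2 + y^2))/(y/√(x^2 + y^2)) = -x/y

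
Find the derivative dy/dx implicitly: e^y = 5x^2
Take d/dx of both sides. Since y is implicitly a function of x, the chain rule attaches a y' = dy/dx factor whenever we differentiate through y.

Set F(x, y) = (left side) − (right side), so the curve is F = 0. Differentiating each term of F:
  d/dx[-5x^2] = -10x
  d/dx[e^(y)] = y'·e^(y)

Collecting, the y'-free part is the partial derivative in x and the y' coefficient is the partial derivative in y:
  ∂F/∂x = -10x
  ∂F/∂y = e^(y)

so d/dx[F(x, y(x))] = ∂F/∂x + (∂F/∂y)·y' = 0. Rearranging,
  dy/dx = -(∂F/∂x)/(∂F/∂y) = -(-10x)/(e^(y)) = 10x·e^(-y)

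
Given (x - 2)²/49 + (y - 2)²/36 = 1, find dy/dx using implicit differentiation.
Apply d/dx to both sides, remembering that y depends on x. Each occurrence of y therefore brings in a y' = dy/dx via the chain rule.

With F(x, y) equal to the left-hand side minus the right, differentiate F term by term:
  d/dx[(x - 2)^2/49] = 2x/49 - 4/49
  d/dx[(y - 2)^2/36] = y'(y - 2)/18
  d/dx[-1] = 0
Adding these up, d/dx[F] = 0 becomes
  (2x/49 - 4/49) + (y/18 - 1/9)·y' = 0,
so isolating y',
  dy/dx = -(2x/49 - 4/49)/(y/18 - 1/9)
        = -(2(x - 2)/49)/((y - 2)/18) = 36(2 - x)/(49(y - 2))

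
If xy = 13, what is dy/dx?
Take d/dx of both sides. Since y is implicitly a function of x, the chain rule attaches a y' = dy/dx factor whenever we differentiate through y.

Set F(x, y) = (left side) − (right side), so the curve is F = 0. Differentiating each term of F:
  d/dx[xy] = x·y' + y
  d/dx[-13] = 0

Collecting, the y'-free part is the partial derivative in x and the y' coefficient is the partial derivative in y:
  ∂F/∂x = y
  ∂F/∂y = x

so d/dx[F(x, y(x))] = ∂F/∂x + (∂F/∂y)·y' = 0. Rearranging,
  dy/dx = -(∂F/∂x)/(∂F/∂y) = -(y)/(x) = -y/x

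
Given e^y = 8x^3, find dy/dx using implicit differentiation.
Apply d/dx to both sides, remembering that y depends on x. Each occurrence of y therefore brings in a y' = dy/dx via the chain rule.

With F(x, y) equal to the left-hand side minus the right, differentiate F term by term:
  d/dx[-8x^3] = -24x^2
  d/dx[e^(y)] = y'·e^(y)
Adding these up, d/dx[F] = 0 becomes
  (-24x^2) + (e^(y))·y' = 0,
so isolating y',
  dy/dx = -(-24x^2)/(e^(y)) = 24x^2e^(-y)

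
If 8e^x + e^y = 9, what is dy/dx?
Differentiate both sides with respect to x, treating y as y(x). By the chain rule, any term containing y contributes a factor of y' = dy/dx when we differentiate it.

Move every term to one side and write the relation as F(x, y) = 0. Term by term,
  d/dx[8e^(x)] = 8e^(x)
  d/dx[e^(y)] = y'·e^(y)
  d/dx[-9] = 0

The pieces without y' make up ∂F/∂x and the coefficient of y' is ∂F/∂y:
  ∂F/∂x = 8e^(x),
  ∂F/∂y = e^(y).

Since d/dx[F] = ∂F/∂x + (∂F/∂y)·y' = 0, solve for y':
  (∂F/∂y)·y' = -∂F/∂x
  dy/dx = -(∂F/∂x)/(∂F/∂y) = -(8e^(x))/(e^(y)) = -8e^(x - y)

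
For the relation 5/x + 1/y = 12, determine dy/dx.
Apply d/dx to both sides, remembering that y depends on x. Each occurrence of y therefore brings in a y' = dy/dx via the chain rule.

With F(x, y) equal to the left-hand side minus the right, differentiate F term by term:
  d/dx[1/y] = -y'/y^2
  d/dx[5/x] = -5/x^2
  d/dx[-12] = 0
Adding these up, d/dx[F] = 0 becomes
  (-5/x^2) + (-1/y^2)·y' = 0,
so isolating y',
  dy/dx = -(-5/x^2)/(-1/y^2) = -5y^2/x^2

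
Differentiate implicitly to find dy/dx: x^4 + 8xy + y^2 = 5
Apply d/dx to both sides, remembering that y depends on x. Each occurrence of y therefore brings in a y' = dy/dx via the chain rule.

With F(x, y) equal to the left-hand side minus the right, differentiate F term by term:
  d/dx[x^4] = 4x^3
  d/dx[8xy] = 8x·y' + 8y
  d/dx[y^2] = 2y·y'
  d/dx[-5] = 0
Adding these up, d/dx[F] = 0 becomes
  (4x^3 + 8y) + (8x + 2y)·y' = 0,
so isolating y',
  dy/dx = -(4x^3 + 8y)/(8x + 2y) = 2(-x^3 - 2y)/(4x + y)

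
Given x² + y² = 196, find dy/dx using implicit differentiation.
Apply d/dx to both sides, remembering that y depends on x. Each occurrence of y therefore brings in a y' = dy/dx via the chain rule.

With F(x, y) equal to the left-hand side minus the right, differentiate F term by term:
  d/dx[x^2] = 2x
  d/dx[y^2] = 2y·y'
  d/dx[-196] = 0
Adding these up, d/dx[F] = 0 becomes
  (2x) + (2y)·y' = 0,
so isolating y',
  dy/dx = -(2x)/(2y) = -x/y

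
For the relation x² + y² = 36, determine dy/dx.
Take d/dx of both sides. Since y is implicitly a function of x, the chain rule attaches a y' = dy/dx factor whenever we differentiate through y.

Set F(x, y) = (left side) − (right side), so the curve is F = 0. Differentiating each term of F:
  d/dx[x^2] = 2x
  d/dx[y^2] = 2y·y'
  d/dx[-36] = 0

Collecting, the y'-free part is the partial derivative in x and the y' coefficient is the partial derivative in y:
  ∂F/∂x = 2x
  ∂F/∂y = 2y

so d/dx[F(x, y(x))] = ∂F/∂x + (∂F/∂y)·y' = 0. Rearranging,
  dy/dx = -(∂F/∂x)/(∂F/∂y) = -(2x)/(2y) = -x/y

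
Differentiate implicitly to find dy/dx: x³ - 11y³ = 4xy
Differentiate both sides with respect to x, treating y as y(x). By the chain rule, any term containing y contributes a factor of y' = dy/dx when we differentiate it.

Move every term to one side and write the relation as F(x, y) = 0. Term by term,
  d/dx[x^3] = 3x^2
  d/dx[-4xy] = -4x·y' - 4y
  d/dx[-11y^3] = -33y^2·y'

The pieces without y' make up ∂F/∂x and the coefficient of y' is ∂F/∂y:
  ∂F/∂x = 3x^2 - 4y,
  ∂F/∂y = -4x - 33y^2.

Since d/dx[F] = ∂F/∂x + (∂F/∂y)·y' = 0, solve for y':
  (∂F/∂y)·y' = -∂F/∂x
  dy/dx = -(∂F/∂x)/(∂F/∂y) = -(3x^2 - 4y)/(-4x - 33y^2) = (3x^2 - 4y)/(4x + 33y^2)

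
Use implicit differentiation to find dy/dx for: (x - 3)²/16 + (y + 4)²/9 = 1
Differentiate both sides with respect to x, treating y as y(x). By the chain rule, any term containing y contributes a factor of y' = dy/dx when we differentiate it.

Move every term to one side and write the relation as F(x, y) = 0. Term by term,
  d/dx[(x - 3)^2/16] = x/8 - 3/8
  d/dx[(y + 4)^2/9] = 2·y'(y + 4)/9
  d/dx[-1] = 0

The pieces without y' make up ∂F/∂x and the coefficient of y' is ∂F/∂y:
  ∂F/∂x = x/8 - 3/8,
  ∂F/∂y = 2y/9 + 8/9.

Since d/dx[F] = ∂F/∂x + (∂F/∂y)·y' = 0, solve for y':
  (∂F/∂y)·y' = -∂F/∂x
  dy/dx = -(∂F/∂x)/(∂F/∂y) = -(x/8 - 3/8)/(2y/9 + 8/9)
        = -((x - 3)/8)/(2(y + 4)/9) = 9(3 - x)/(16(y + 4))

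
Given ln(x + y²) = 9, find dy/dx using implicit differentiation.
Take d/dx of both sides. Since y is implicitly a function of x, the chain rule attaches a y' = dy/dx factor whenever we differentiate through y.

Set F(x, y) = (left side) − (right side), so the curve is F = 0. Differentiating each term of F:
  d/dx[ln(x + y^2)] = (2y·y' + 1)/(x + y^2)
  d/dx[-9] = 0

Collecting, the y'-free part is the partial derivative in x and the y' coefficient is the partial derivative in y:
  ∂F/∂x = 1/(x + y^2)
  ∂F/∂y = 2y/(x + y^2)

so d/dx[F(x, y(x))] = ∂F/∂x + (∂F/∂y)·y' = 0. Rearranging,
  dy/dx = -(∂F/∂x)/(∂F/∂y) = -(1/(x + y^2))/(2y/(x + y^2)) = -1/(2y)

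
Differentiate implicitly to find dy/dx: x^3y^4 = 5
Differentiate both sides with respect to x, treating y as y(x). By the chain rule, any term containing y contributes a factor of y' = dy/dx when we differentiate it.

Move every term to one side and write the relation as F(x, y) = 0. Term by term,
  d/dx[x^3y^4] = 4x^3y^3·y' + 3x^2y^4
  d/dx[-5] = 0

The pieces without y' make up ∂F/∂x and the coefficient of y' is ∂F/∂y:
  ∂F/∂x = 3x^2y^4,
  ∂F/∂y = 4x^3y^3.

Since d/dx[F] = ∂F/∂x + (∂F/∂y)·y' = 0, solve for y':
  (∂F/∂y)·y' = -∂F/∂x
  dy/dx = -(∂F/∂x)/(∂F/∂y) = -(3x^2y^4)/(4x^3y^3) = -3y/(4x)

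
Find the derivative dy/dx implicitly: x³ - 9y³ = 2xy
Differentiate the relation implicitly: treat y = y(x) and apply the chain rule, so every y-derivative picks up a y' = dy/dx factor.

With everything moved to the left-hand side, differentiate term by term:
  d/dx[x^3] = 3x^2
  d/dx[-2xy] = -2x·y' - 2y
  d/dx[-9y^3] = -27y^2·y'

Separating the contributions that come from x directly and those that come through y:
  without y':      3x^2 - 2y
  multiplying y':  -2x - 27y^2

so (3x^2 - 2y) + (-2x - 27y^2)·y' = 0, and therefore
  dy/dx = -(3x^2 - 2y)/(-2x - 27y^2) = (3x^2 - 2y)/(2x + 27y^2)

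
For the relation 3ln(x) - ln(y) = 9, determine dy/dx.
Apply d/dx to both sides, remembering that y depends on x. Each occurrence of y therefore brings in a y' = dy/dx via the chain rule.

With F(x, y) equal to the left-hand side minus the right, differentiate F term by term:
  d/dx[3ln(x)] = 3/x
  d/dx[-ln(y)] = -y'/y
  d/dx[-9] = 0
Adding these up, d/dx[F] = 0 becomes
  (3/x) + (-1/y)·y' = 0,
so isolating y',
  dy/dx = -(3/x)/(-1/y) = 3y/x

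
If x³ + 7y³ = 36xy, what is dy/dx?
Differentiate the relation implicitly: treat y = y(x) and apply the chain rule, so every y-derivative picks up a y' = dy/dx factor.

With everything moved to the left-hand side, differentiate term by term:
  d/dx[x^3] = 3x^2
  d/dx[-36xy] = -36x·y' - 36y
  d/dx[7y^3] = 21y^2·y'

Separating the contributions that come from x directly and those that come through y:
  without y':      3x^2 - 36y
  multiplying y':  -36x + 21y^2

so (3x^2 - 36y) + (-36x + 21y^2)·y' = 0, and therefore
  dy/dx = -(3x^2 - 36y)/(-36x + 21y^2) = (x^2 - 12y)/(12x - 7y^2)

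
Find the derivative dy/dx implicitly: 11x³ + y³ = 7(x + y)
Apply d/dx to both sides, remembering that y depends on x. Each occurrence of y therefore brings in a y' = dy/dx via the chain rule.

With F(x, y) equal to the left-hand side minus the right, differentiate F term by term:
  d/dx[11x^3] = 33x^2
  d/dx[-7x] = -7
  d/dx[y^3] = 3y^2·y'
  d/dx[-7y] = -7·y'
Adding these up, d/dx[F] = 0 becomes
  (33x^2 - 7) + (3y^2 - 7)·y' = 0,
so isolating y',
  dy/dx = -(33x^2 - 7)/(3y^2 - 7) = (7 - 33x^2)/(3y^2 - 7)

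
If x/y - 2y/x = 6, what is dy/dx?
Apply d/dx to both sides, remembering that y depends on x. Each occurrence of y therefore brings in a y' = dy/dx via the chain rule.

With F(x, y) equal to the left-hand side minus the right, differentiate F term by term:
  d/dx[x/y] = -x·y'/y^2 + 1/y
  d/dx[-2y/x] = -2·y'/x + 2y/x^2
  d/dx[-6] = 0
Adding these up, d/dx[F] = 0 becomes
  (1/y + 2y/x^2) + (-x/y^2 - 2/x)·y' = 0,
so isolating y',
  dy/dx = -(1/y + 2y/x^2)/(-x/y^2 - 2/x)
        = -((x^2 + 2y^2)/(x^2y))/(-(x^2 + 2y^2)/(xy^2)) = y/x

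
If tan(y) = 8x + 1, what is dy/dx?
Apply d/dx to both sides, remembering that y depends on x. Each occurrence of y therefore brings in a y' = dy/dx via the chain rule.

With F(x, y) equal to the left-hand side minus the right, differentiate F term by term:
  d/dx[-8x] = -8
  d/dx[tan(y)] = y'(tan(y)^2 + 1)
  d/dx[-1] = 0
Adding these up, d/dx[F] = 0 becomes
  (-8) + (tan(y)^2 + 1)·y' = 0,
so isolating y',
  dy/dx = -(-8)/(tan(y)^2 + 1) = 8cos(y)^2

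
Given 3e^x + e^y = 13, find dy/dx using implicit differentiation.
Differentiate the relation implicitly: treat y = y(x) and apply the chain rule, so every y-derivative picks up a y' = dy/dx factor.

With everything moved to the left-hand side, differentiate term by term:
  d/dx[3e^(x)] = 3e^(x)
  d/dx[e^(y)] = y'·e^(y)
  d/dx[-13] = 0

Separating the contributions that come from x directly and those that come through y:
  without y':      3e^(x)
  multiplying y':  e^(y)

so (3e^(x)) + (e^(y))·y' = 0, and therefore
  dy/dx = -(3e^(x))/(e^(y)) = -3e^(x - y)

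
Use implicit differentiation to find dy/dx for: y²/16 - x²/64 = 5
Take d/dx of both sides. Since y is implicitly a function of x, the chain rule attaches a y' = dy/dx factor whenever we differentiate through y.

Set F(x, y) = (left side) − (right side), so the curve is F = 0. Differentiating each term of F:
  d/dx[-x^2/64] = -x/32
  d/dx[y^2/16] = y·y'/8
  d/dx[-5] = 0

Collecting, the y'-free part is the partial derivative in x and the y' coefficient is the partial derivative in y:
  ∂F/∂x = -x/32
  ∂F/∂y = y/8

so d/dx[F(x, y(x))] = ∂F/∂x + (∂F/∂y)·y' = 0. Rearranging,
  dy/dx = -(∂F/∂x)/(∂F/∂y) = -(-x/32)/(y/8) = x/(4y)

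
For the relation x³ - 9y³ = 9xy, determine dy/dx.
Differentiate the relation implicitly: treat y = y(x) and apply the chain rule, so every y-derivative picks up a y' = dy/dx factor.

With everything moved to the left-hand side, differentiate term by term:
  d/dx[x^3] = 3x^2
  d/dx[-9xy] = -9x·y' - 9y
  d/dx[-9y^3] = -27y^2·y'

Separating the contributions that come from x directly and those that come through y:
  without y':      3x^2 - 9y
  multiplying y':  -9x - 27y^2

so (3x^2 - 9y) + (-9x - 27y^2)·y' = 0, and therefore
  dy/dx = -(3x^2 - 9y)/(-9x - 27y^2) = (x^2/3 - y)/(x + 3y^2)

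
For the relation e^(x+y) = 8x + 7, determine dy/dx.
Differentiate the relation implicitly: treat y = y(x) and apply the chain rule, so every y-derivative picks up a y' = dy/dx factor.

With everything moved to the left-hand side, differentiate term by term:
  d/dx[-8x] = -8
  d/dx[e^(x + y)] = (y' + 1)·e^(x + y)
  d/dx[-7] = 0

Separating the contributions that come from x directly and those that come through y:
  without y':      e^(x + y) - 8
  multiplying y':  e^(x + y)

so (e^(x + y) - 8) + (e^(x + y))·y' = 0, and therefore
  dy/dx = -(e^(x + y) - 8)/(e^(x + y)) = 8e^(-x - y) - 1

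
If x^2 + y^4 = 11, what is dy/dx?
Differentiate the relation implicitly: treat y = y(x) and apply the chain rule, so every y-derivative picks up a y' = dy/dx factor.

With everything moved to the left-hand side, differentiate term by term:
  d/dx[x^2] = 2x
  d/dx[y^4] = 4y^3·y'
  d/dx[-11] = 0

Separating the contributions that come from x directly and those that come through y:
  without y':      2x
  multiplying y':  4y^3

so (2x) + (4y^3)·y' = 0, and therefore
  dy/dx = -(2x)/(4y^3) = -x/(2y^3)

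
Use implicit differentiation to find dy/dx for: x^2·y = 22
Take d/dx of both sides. Since y is implicitly a function of x, the chain rule attaches a y' = dy/dx factor whenever we differentiate through y.

Set F(x, y) = (left side) − (right side), so the curve is F = 0. Differentiating each term of F:
  d/dx[x^2y] = x^2·y' + 2xy
  d/dx[-22] = 0

Collecting, the y'-free part is the partial derivative in x and the y' coefficient is the partial derivative in y:
  ∂F/∂x = 2xy
  ∂F/∂y = x^2

so d/dx[F(x, y(x))] = ∂F/∂x + (∂F/∂y)·y' = 0. Rearranging,
  dy/dx = -(∂F/∂x)/(∂F/∂y) = -(2xy)/(x^2) = -2y/x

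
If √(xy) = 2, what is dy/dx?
Take d/dx of both sides. Since y is implicitly a function of x, the chain rule attaches a y' = dy/dx factor whenever we differentiate through y.

Set F(x, y) = (left side) − (right side), so the curve is F = 0. Differentiating each term of F:
  d/dx[√(xy)] = √(xy)(x·y'/2 + y/2)/(xy)
  d/dx[-2] = 0

Collecting, the y'-free part is the partial derivative in x and the y' coefficient is the partial derivative in y:
  ∂F/∂x = √(xy)/(2x)
  ∂F/∂y = √(xy)/(2y)

so d/dx[F(x, y(x))] = ∂F/∂x + (∂F/∂y)·y' = 0. Rearranging,
  dy/dx = -(∂F/∂x)/(∂F/∂y) = -(√(xy)/(2x))/(√(xy)/(2y)) = -y/x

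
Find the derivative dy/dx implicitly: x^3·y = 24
Apply d/dx to both sides, remembering that y depends on x. Each occurrence of y therefore brings in a y' = dy/dx via the chain rule.

With F(x, y) equal to the left-hand side minus the right, differentiate F term by term:
  d/dx[x^3y] = x^3·y' + 3x^2y
  d/dx[-24] = 0
Adding these up, d/dx[F] = 0 becomes
  (3x^2y) + (x^3)·y' = 0,
so isolating y',
  dy/dx = -(3x^2y)/(x^3) = -3y/x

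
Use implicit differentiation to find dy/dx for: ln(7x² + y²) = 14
Take d/dx of both sides. Since y is implicitly a function of x, the chain rule attaches a y' = dy/dx factor whenever we differentiate through y.

Set F(x, y) = (left side) − (right side), so the curve is F = 0. Differentiating each term of F:
  d/dx[ln(7x^2 + y^2)] = (14x + 2y·y')/(7x^2 + y^2)
  d/dx[-14] = 0

Collecting, the y'-free part is the partial derivative in x and the y' coefficient is the partial derivative in y:
  ∂F/∂x = 14x/(7x^2 + y^2)
  ∂F/∂y = 2y/(7x^2 + y^2)

so d/dx[F(x, y(x))] = ∂F/∂x + (∂F/∂y)·y' = 0. Rearranging,
  dy/dx = -(∂F/∂x)/(∂F/∂y) = -(14x/(7x^2 + y^2))/(2y/(7x^2 + y^2)) = -7x/y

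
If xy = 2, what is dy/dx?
Apply d/dx to both sides, remembering that y depends on x. Each occurrence of y therefore brings in a y' = dy/dx via the chain rule.

With F(x, y) equal to the left-hand side minus the right, differentiate F term by term:
  d/dx[xy] = x·y' + y
  d/dx[-2] = 0
Adding these up, d/dx[F] = 0 becomes
  (y) + (x)·y' = 0,
so isolating y',
  dy/dx = -(y)/(x) = -y/x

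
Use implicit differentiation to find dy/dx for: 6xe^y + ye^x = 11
Differentiate both sides with respect to x, treating y as y(x). By the chain rule, any term containing y contributes a factor of y' = dy/dx when we differentiate it.

Move every term to one side and write the relation as F(x, y) = 0. Term by term,
  d/dx[6x·e^(y)] = 6x·y'·e^(y) + 6e^(y)
  d/dx[y·e^(x)] = y·e^(x) + y'·e^(x)
  d/dx[-11] = 0

The pieces without y' make up ∂F/∂x and the coefficient of y' is ∂F/∂y:
  ∂F/∂x = y·e^(x) + 6e^(y),
  ∂F/∂y = 6x·e^(y) + e^(x).

Since d/dx[F] = ∂F/∂x + (∂F/∂y)·y' = 0, solve for y':
  (∂F/∂y)·y' = -∂F/∂x
  dy/dx = -(∂F/∂x)/(∂F/∂y) = -(y·e^(x) + 6e^(y))/(6x·e^(y) + e^(x)) = (-y·e^(x) - 6e^(y))/(6x·e^(y) + e^(x))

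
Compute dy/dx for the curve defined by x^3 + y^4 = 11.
Differentiate the relation implicitly: treat y = y(x) and apply the chain rule, so every y-derivative picks up a y' = dy/dx factor.

With everything moved to the left-hand side, differentiate term by term:
  d/dx[x^3] = 3x^2
  d/dx[y^4] = 4y^3·y'
  d/dx[-11] = 0

Separating the contributions that come from x directly and those that come through y:
  without y':      3x^2
  multiplying y':  4y^3

so (3x^2) + (4y^3)·y' = 0, and therefore
  dy/dx = -(3x^2)/(4y^3) = -3x^2/(4y^3)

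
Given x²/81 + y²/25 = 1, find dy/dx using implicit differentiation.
Differentiate both sides with respect to x, treating y as y(x). By the chain rule, any term containing y contributes a factor of y' = dy/dx when we differentiate it.

Move every term to one side and write the relation as F(x, y) = 0. Term by term,
  d/dx[x^2/81] = 2x/81
  d/dx[y^2/25] = 2y·y'/25
  d/dx[-1] = 0

The pieces without y' make up ∂F/∂x and the coefficient of y' is ∂F/∂y:
  ∂F/∂x = 2x/81,
  ∂F/∂y = 2y/25.

Since d/dx[F] = ∂F/∂x + (∂F/∂y)·y' = 0, solve for y':
  (∂F/∂y)·y' = -∂F/∂x
  dy/dx = -(∂F/∂x)/(∂F/∂y) = -(2x/81)/(2y/25) = -25x/(81y)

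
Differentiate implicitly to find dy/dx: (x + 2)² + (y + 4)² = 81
Take d/dx of both sides. Since y is implicitly a function of x, the chain rule attaches a y' = dy/dx factor whenever we differentiate through y.

Set F(x, y) = (left side) − (right side), so the curve is F = 0. Differentiating each term of F:
  d/dx[(x + 2)^2] = 2x + 4
  d/dx[(y + 4)^2] = 2·y'(y + 4)
  d/dx[-81] = 0

Collecting, the y'-free part is the partial derivative in x and the y' coefficient is the partial derivative in y:
  ∂F/∂x = 2x + 4
  ∂F/∂y = 2y + 8

so d/dx[F(x, y(x))] = ∂F/∂x + (∂F/∂y)·y' = 0. Rearranging,
  dy/dx = -(∂F/∂x)/(∂F/∂y) = -(2x + 4)/(2y + 8) = (-x - 2)/(y + 4)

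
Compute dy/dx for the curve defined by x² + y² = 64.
Apply d/dx to both sides, remembering that y depends on x. Each occurrence of y therefore brings in a y' = dy/dx via the chain rule.

With F(x, y) equal to the left-hand side minus the right, differentiate F term by term:
  d/dx[x^2] = 2x
  d/dx[y^2] = 2y·y'
  d/dx[-64] = 0
Adding these up, d/dx[F] = 0 becomes
  (2x) + (2y)·y' = 0,
so isolating y',
  dy/dx = -(2x)/(2y) = -x/y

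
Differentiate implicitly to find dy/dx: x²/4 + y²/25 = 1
Apply d/dx to both sides, remembering that y depends on x. Each occurrence of y therefore brings in a y' = dy/dx via the chain rule.

With F(x, y) equal to the left-hand side minus the right, differentiate F term by term:
  d/dx[x^2/4] = x/2
  d/dx[y^2/25] = 2y·y'/25
  d/dx[-1] = 0
Adding these up, d/dx[F] = 0 becomes
  (x/2) + (2y/25)·y' = 0,
so isolating y',
  dy/dx = -(x/2)/(2y/25) = -25x/(4y)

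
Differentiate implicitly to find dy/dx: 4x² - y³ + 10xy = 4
Differentiate both sides with respect to x, treating y as y(x). By the chain rule, any term containing y contributes a factor of y' = dy/dx when we differentiate it.

Move every term to one side and write the relation as F(x, y) = 0. Term by term,
  d/dx[4x^2] = 8x
  d/dx[10xy] = 10x·y' + 10y
  d/dx[-y^3] = -3y^2·y'
  d/dx[-4] = 0

The pieces without y' make up ∂F/∂x and the coefficient of y' is ∂F/∂y:
  ∂F/∂x = 8x + 10y,
  ∂F/∂y = 10x - 3y^2.

Since d/dx[F] = ∂F/∂x + (∂F/∂y)·y' = 0, solve for y':
  (∂F/∂y)·y' = -∂F/∂x
  dy/dx = -(∂F/∂x)/(∂F/∂y) = -(8x + 10y)/(10x - 3y^2) = 2(-4x - 5y)/(10x - 3y^2)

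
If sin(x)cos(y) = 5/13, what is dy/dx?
Differentiate both sides with respect to x, treating y as y(x). By the chain rule, any term containing y contributes a factor of y' = dy/dx when we differentiate it.

Move every term to one side and write the relation as F(x, y) = 0. Term by term,
  d/dx[sin(x)·cos(y)] = -y'·sin(x)·sin(y) + cos(x)·cos(y)
  d/dx[-5/13] = 0

The pieces without y' make up ∂F/∂x and the coefficient of y' is ∂F/∂y:
  ∂F/∂x = cos(x)·cos(y),
  ∂F/∂y = -sin(x)·sin(y).

Since d/dx[F] = ∂F/∂x + (∂F/∂y)·y' = 0, solve for y':
  (∂F/∂y)·y' = -∂F/∂x
  dy/dx = -(∂F/∂x)/(∂F/∂y) = -(cos(x)·cos(y))/(-sin(x)·sin(y)) = 1/(tan(x)·tan(y))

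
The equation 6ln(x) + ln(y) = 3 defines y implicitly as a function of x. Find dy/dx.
Differentiate both sides with respect to x, treating y as y(x). By the chain rule, any term containing y contributes a factor of y' = dy/dx when we differentiate it.

Move every term to one side and write the relation as F(x, y) = 0. Term by term,
  d/dx[6ln(x)] = 6/x
  d/dx[ln(y)] = y'/y
  d/dx[-3] = 0

The pieces without y' make up ∂F/∂x and the coefficient of y' is ∂F/∂y:
  ∂F/∂x = 6/x,
  ∂F/∂y = 1/y.

Since d/dx[F] = ∂F/∂x + (∂F/∂y)·y' = 0, solve for y':
  (∂F/∂y)·y' = -∂F/∂x
  dy/dx = -(∂F/∂x)/(∂F/∂y) = -(6/x)/(1/y) = -6y/x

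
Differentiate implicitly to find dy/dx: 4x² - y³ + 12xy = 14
Take d/dx of both sides. Since y is implicitly a function of x, the chain rule attaches a y' = dy/dx factor whenever we differentiate through y.

Set F(x, y) = (left side) − (right side), so the curve is F = 0. Differentiating each term of F:
  d/dx[4x^2] = 8x
  d/dx[12xy] = 12x·y' + 12y
  d/dx[-y^3] = -3y^2·y'
  d/dx[-14] = 0

Collecting, the y'-free part is the partial derivative in x and the y' coefficient is the partial derivative in y:
  ∂F/∂x = 8x + 12y
  ∂F/∂y = 12x - 3y^2

so d/dx[F(x, y(x))] = ∂F/∂x + (∂F/∂y)·y' = 0. Rearranging,
  dy/dx = -(∂F/∂x)/(∂F/∂y) = -(8x + 12y)/(12x - 3y^2) = 4(-2x - 3y)/(3(4x - y^2))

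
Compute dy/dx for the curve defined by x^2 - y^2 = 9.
Differentiate the relation implicitly: treat y = y(x) and apply the chain rule, so every y-derivative picks up a y' = dy/dx factor.

With everything moved to the left-hand side, differentiate term by term:
  d/dx[x^2] = 2x
  d/dx[-y^2] = -2y·y'
  d/dx[-9] = 0

Separating the contributions that come from x directly and those that come through y:
  without y':      2x
  multiplying y':  -2y

so (2x) + (-2y)·y' = 0, and therefore
  dy/dx = -(2x)/(-2y) = x/y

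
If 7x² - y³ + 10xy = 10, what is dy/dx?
Take d/dx of both sides. Since y is implicitly a function of x, the chain rule attaches a y' = dy/dx factor whenever we differentiate through y.

Set F(x, y) = (left side) − (right side), so the curve is F = 0. Differentiating each term of F:
  d/dx[7x^2] = 14x
  d/dx[10xy] = 10x·y' + 10y
  d/dx[-y^3] = -3y^2·y'
  d/dx[-10] = 0

Collecting, the y'-free part is the partial derivative in x and the y' coefficient is the partial derivative in y:
  ∂F/∂x = 14x + 10y
  ∂F/∂y = 10x - 3y^2

so d/dx[F(x, y(x))] = ∂F/∂x + (∂F/∂y)·y' = 0. Rearranging,
  dy/dx = -(∂F/∂x)/(∂F/∂y) = -(14x + 10y)/(10x - 3y^2) = 2(-7x - 5y)/(10x - 3y^2)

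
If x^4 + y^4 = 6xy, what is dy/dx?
Differentiate the relation implicitly: treat y = y(x) and apply the chain rule, so every y-derivative picks up a y' = dy/dx factor.

With everything moved to the left-hand side, differentiate term by term:
  d/dx[x^4] = 4x^3
  d/dx[-6xy] = -6x·y' - 6y
  d/dx[y^4] = 4y^3·y'

Separating the contributions that come from x directly and those that come through y:
  without y':      4x^3 - 6y
  multiplying y':  -6x + 4y^3

so (4x^3 - 6y) + (-6x + 4y^3)·y' = 0, and therefore
  dy/dx = -(4x^3 - 6y)/(-6x + 4y^3) = (2x^3 - 3y)/(3x - 2y^3)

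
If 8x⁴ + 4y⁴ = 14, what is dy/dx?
Take d/dx of both sides. Since y is implicitly a function of x, the chain rule attaches a y' = dy/dx factor whenever we differentiate through y.

Set F(x, y) = (left side) − (right side), so the curve is F = 0. Differentiating each term of F:
  d/dx[8x^4] = 32x^3
  d/dx[4y^4] = 16y^3·y'
  d/dx[-14] = 0

Collecting, the y'-free part is the partial derivative in x and the y' coefficient is the partial derivative in y:
  ∂F/∂x = 32x^3
  ∂F/∂y = 16y^3

so d/dx[F(x, y(x))] = ∂F/∂x + (∂F/∂y)·y' = 0. Rearranging,
  dy/dx = -(∂F/∂x)/(∂F/∂y) = -(32x^3)/(16y^3) = -2x^3/y^3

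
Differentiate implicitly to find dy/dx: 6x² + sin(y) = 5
Differentiate both sides with respect to x, treating y as y(x). By the chain rule, any term containing y contributes a factor of y' = dy/dx when we differentiate it.

Move every term to one side and write the relation as F(x, y) = 0. Term by term,
  d/dx[6x^2] = 12x
  d/dx[sin(y)] = y'·cos(y)
  d/dx[-5] = 0

The pieces without y' make up ∂F/∂x and the coefficient of y' is ∂F/∂y:
  ∂F/∂x = 12x,
  ∂F/∂y = cos(y).

Since d/dx[F] = ∂F/∂x + (∂F/∂y)·y' = 0, solve for y':
  (∂F/∂y)·y' = -∂F/∂x
  dy/dx = -(∂F/∂x)/(∂F/∂y) = -(12x)/(cos(y)) = -12x/cos(y)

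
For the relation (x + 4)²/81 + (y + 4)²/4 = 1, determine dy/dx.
Take d/dx of both sides. Since y is implicitly a function of x, the chain rule attaches a y' = dy/dx factor whenever we differentiate through y.

Set F(x, y) = (left side) − (right side), so the curve is F = 0. Differentiating each term of F:
  d/dx[(x + 4)^2/81] = 2x/81 + 8/81
  d/dx[(y + 4)^2/4] = y'(y + 4)/2
  d/dx[-1] = 0

Collecting, the y'-free part is the partial derivative in x and the y' coefficient is the partial derivative in y:
  ∂F/∂x = 2x/81 + 8/81
  ∂F/∂y = y/2 + 2

so d/dx[F(x, y(x))] = ∂F/∂x + (∂F/∂y)·y' = 0. Rearranging,
  dy/dx = -(∂F/∂x)/(∂F/∂y) = -(2x/81 + 8/81)/(y/2 + 2)
        = -(2(x + 4)/81)/((y + 4)/2) = 4(-x - 4)/(81(y + 4))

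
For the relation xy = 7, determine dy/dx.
Differentiate the relation implicitly: treat y = y(x) and apply the chain rule, so every y-derivative picks up a y' = dy/dx factor.

With everything moved to the left-hand side, differentiate term by term:
  d/dx[xy] = x·y' + y
  d/dx[-7] = 0

Separating the contributions that come from x directly and those that come through y:
  without y':      y
  multiplying y':  x

so (y) + (x)·y' = 0, and therefore
  dy/dx = -(y)/(x) = -y/x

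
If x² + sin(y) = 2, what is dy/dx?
Apply d/dx to both sides, remembering that y depends on x. Each occurrence of y therefore brings in a y' = dy/dx via the chain rule.

With F(x, y) equal to the left-hand side minus the right, differentiate F term by term:
  d/dx[x^2] = 2x
  d/dx[sin(y)] = y'·cos(y)
  d/dx[-2] = 0
Adding these up, d/dx[F] = 0 becomes
  (2x) + (cos(y))·y' = 0,
so isolating y',
  dy/dx = -(2x)/(cos(y)) = -2x/cos(y)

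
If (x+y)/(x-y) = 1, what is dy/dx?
Differentiate both sides with respect to x, treating y as y(x). By the chain rule, any term containing y contributes a factor of y' = dy/dx when we differentiate it.

Move every term to one side and write the relation as F(x, y) = 0. Term by term,
  d/dx[(x + y)/(x - y)] = (y' + 1)/(x - y) + (x + y)(y' - 1)/(x - y)^2
  d/dx[-1] = 0

The pieces without y' make up ∂F/∂x and the coefficient of y' is ∂F/∂y:
  ∂F/∂x = 1/(x - y) - (x + y)/(x - y)^2,
  ∂F/∂y = 1/(x - y) + (x + y)/(x - y)^2.

Since d/dx[F] = ∂F/∂x + (∂F/∂y)·y' = 0, solve for y':
  (∂F/∂y)·y' = -∂F/∂x
  dy/dx = -(∂F/∂x)/(∂F/∂y) = -(1/(x - y) - (x + y)/(x - y)^2)/(1/(x - y) + (x + y)/(x - y)^2)
        = -(-2y/(x - y)^2)/(2x/(x - y)^2) = y/x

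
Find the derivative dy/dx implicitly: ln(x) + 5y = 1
Take d/dx of both sides. Since y is implicitly a function of x, the chain rule attaches a y' = dy/dx factor whenever we differentiate through y.

Set F(x, y) = (left side) − (right side), so the curve is F = 0. Differentiating each term of F:
  d/dx[5y] = 5·y'
  d/dx[ln(x)] = 1/x
  d/dx[-1] = 0

Collecting, the y'-free part is the partial derivative in x and the y' coefficient is the partial derivative in y:
  ∂F/∂x = 1/x
  ∂F/∂y = 5

so d/dx[F(x, y(x))] = ∂F/∂x + (∂F/∂y)·y' = 0. Rearranging,
  dy/dx = -(∂F/∂x)/(∂F/∂y) = -(1/x)/(5) = -1/(5x)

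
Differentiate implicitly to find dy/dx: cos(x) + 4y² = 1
Apply d/dx to both sides, remembering that y depends on x. Each occurrence of y therefore brings in a y' = dy/dx via the chain rule.

With F(x, y) equal to the left-hand side minus the right, differentiate F term by term:
  d/dx[4y^2] = 8y·y'
  d/dx[cos(x)] = -sin(x)
  d/dx[-1] = 0
Adding these up, d/dx[F] = 0 becomes
  (-sin(x)) + (8y)·y' = 0,
so isolating y',
  dy/dx = -(-sin(x))/(8y) = sin(x)/(8y)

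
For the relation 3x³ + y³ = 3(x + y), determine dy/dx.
Apply d/dx to both sides, remembering that y depends on x. Each occurrence of y therefore brings in a y' = dy/dx via the chain rule.

With F(x, y) equal to the left-hand side minus the right, differentiate F term by term:
  d/dx[3x^3] = 9x^2
  d/dx[-3x] = -3
  d/dx[y^3] = 3y^2·y'
  d/dx[-3y] = -3·y'
Adding these up, d/dx[F] = 0 becomes
  (9x^2 - 3) + (3y^2 - 3)·y' = 0,
so isolating y',
  dy/dx = -(9x^2 - 3)/(3y^2 - 3) = (1 - 3x^2)/(y^2 - 1)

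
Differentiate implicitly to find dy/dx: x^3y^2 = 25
Differentiate the relation implicitly: treat y = y(x) and apply the chain rule, so every y-derivative picks up a y' = dy/dx factor.

With everything moved to the left-hand side, differentiate term by term:
  d/dx[x^3y^2] = 2x^3y·y' + 3x^2y^2
  d/dx[-25] = 0

Separating the contributions that come from x directly and those that come through y:
  without y':      3x^2y^2
  multiplying y':  2x^3y

so (3x^2y^2) + (2x^3y)·y' = 0, and therefore
  dy/dx = -(3x^2y^2)/(2x^3y) = -3y/(2x)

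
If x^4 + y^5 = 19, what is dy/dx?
Differentiate the relation implicitly: treat y = y(x) and apply the chain rule, so every y-derivative picks up a y' = dy/dx factor.

With everything moved to the left-hand side, differentiate term by term:
  d/dx[x^4] = 4x^3
  d/dx[y^5] = 5y^4·y'
  d/dx[-19] = 0

Separating the contributions that come from x directly and those that come through y:
  without y':      4x^3
  multiplying y':  5y^4

so (4x^3) + (5y^4)·y' = 0, and therefore
  dy/dx = -(4x^3)/(5y^4) = -4x^3/(5y^4)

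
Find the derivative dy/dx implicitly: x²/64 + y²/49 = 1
Differentiate both sides with respect to x, treating y as y(x). By the chain rule, any term containing y contributes a factor of y' = dy/dx when we differentiate it.

Move every term to one side and write the relation as F(x, y) = 0. Term by term,
  d/dx[x^2/64] = x/32
  d/dx[y^2/49] = 2y·y'/49
  d/dx[-1] = 0

The pieces without y' make up ∂F/∂x and the coefficient of y' is ∂F/∂y:
  ∂F/∂x = x/32,
  ∂F/∂y = 2y/49.

Since d/dx[F] = ∂F/∂x + (∂F/∂y)·y' = 0, solve for y':
  (∂F/∂y)·y' = -∂F/∂x
  dy/dx = -(∂F/∂x)/(∂F/∂y) = -(x/32)/(2y/49) = -49x/(64y)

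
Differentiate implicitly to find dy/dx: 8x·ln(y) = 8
Apply d/dx to both sides, remembering that y depends on x. Each occurrence of y therefore brings in a y' = dy/dx via the chain rule.

With F(x, y) equal to the left-hand side minus the right, differentiate F term by term:
  d/dx[8x·ln(y)] = 8x·y'/y + 8ln(y)
  d/dx[-8] = 0
Adding these up, d/dx[F] = 0 becomes
  (8ln(y)) + (8x/y)·y' = 0,
so isolating y',
  dy/dx = -(8ln(y))/(8x/y) = -y·ln(y)/x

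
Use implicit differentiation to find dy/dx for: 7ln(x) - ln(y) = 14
Take d/dx of both sides. Since y is implicitly a function of x, the chain rule attaches a y' = dy/dx factor whenever we differentiate through y.

Set F(x, y) = (left side) − (right side), so the curve is F = 0. Differentiating each term of F:
  d/dx[7ln(x)] = 7/x
  d/dx[-ln(y)] = -y'/y
  d/dx[-14] = 0

Collecting, the y'-free part is the partial derivative in x and the y' coefficient is the partial derivative in y:
  ∂F/∂x = 7/x
  ∂F/∂y = -1/y

so d/dx[F(x, y(x))] = ∂F/∂x + (∂F/∂y)·y' = 0. Rearranging,
  dy/dx = -(∂F/∂x)/(∂F/∂y) = -(7/x)/(-1/y) = 7y/x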